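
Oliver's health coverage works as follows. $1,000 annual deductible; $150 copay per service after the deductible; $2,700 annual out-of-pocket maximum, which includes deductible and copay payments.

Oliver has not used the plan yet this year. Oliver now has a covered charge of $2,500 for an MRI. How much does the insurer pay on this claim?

$1,350

Nothing has been paid toward the $1,000 deductible, so the first $1,000 of this charge is applied there.
After the $1,000 deductible portion, $2,500 − $1,000 = $1,500 is subject to the copay.
Copay on this service: $150.
Patient responsibility before any cap: $1,000 + $150 = $1,150.
Year-to-date out-of-pocket becomes $0 + $1,150 = $1,150, still under the $2,700 maximum, so no cap applies.
Insurer pays the balance: $2,500 − $1,150 = $1,350.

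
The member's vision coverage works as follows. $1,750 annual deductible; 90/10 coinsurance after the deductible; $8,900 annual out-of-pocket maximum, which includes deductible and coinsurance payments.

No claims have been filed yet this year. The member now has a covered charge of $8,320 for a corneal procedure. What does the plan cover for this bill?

$5,913

Nothing has been paid toward the $1,750 deductible, so the first $1,750 of this charge is applied there.
After the $1,750 deductible portion, $8,320 − $1,750 = $6,570 is subject to coinsurance.
Member's 10% share of $6,570 is $657.
Member responsibility before any cap: $1,750 + $657 = $2,407.
Cumulative spending $0 + $2,407 = $2,407 stays under the $8,900 maximum.
The plan picks up $8,320 − $2,407 = $5,913.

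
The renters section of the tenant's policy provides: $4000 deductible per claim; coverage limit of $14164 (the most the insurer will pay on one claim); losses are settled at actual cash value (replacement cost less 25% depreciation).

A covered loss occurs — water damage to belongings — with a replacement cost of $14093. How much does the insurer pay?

$6569.75

Depreciate 25%: the covered value is $14093 × 0.75 = $10569.75.
Less the $4000 deductible: $10569.75 − $4000 = $6569.75.
$6569.75 ≤ $14164, so the limit doesn't bind; insurer pays $6569.75.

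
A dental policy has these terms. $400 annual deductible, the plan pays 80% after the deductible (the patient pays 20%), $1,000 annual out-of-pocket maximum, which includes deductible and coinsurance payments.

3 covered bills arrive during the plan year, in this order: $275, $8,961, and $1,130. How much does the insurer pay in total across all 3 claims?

#1 ($275): fully absorbed by the deductible. Cost to patient: $275. OOP to date $275. Insurer: $275 − $275 = $0.
#2 ($8,961): $125 to deductible, leaving $8,836; 20% of $8,836 = $1,767.20. Together that's $125 + $1,767.20 = $1,892.20. That would push OOP to $2,167.20, over the $1,000 cap, so patient pays $1,000 − $275 = $725. Plan pays $8,961 − $725 = $8,236.
#3 ($1,130): deductible met; 20% of $1,130 = $226. That would push OOP to $1,226, over the $1,000 cap, so patient pays $1,000 − $1,000 = $0. Plan pays $1,130 − $0 = $1,130.
Insurer total = bills − patient's total = $10,366 − $1,000 = $9,366.

$9,366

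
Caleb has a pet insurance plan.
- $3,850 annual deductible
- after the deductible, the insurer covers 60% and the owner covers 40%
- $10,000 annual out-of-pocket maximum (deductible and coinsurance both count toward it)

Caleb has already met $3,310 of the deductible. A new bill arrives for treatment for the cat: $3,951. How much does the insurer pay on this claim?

$2,046.60

$3,310 of the $3,850 deductible is already met, leaving $540.
After the $540 deductible portion, $3,951 − $540 = $3,411 is subject to coinsurance.
Owner's 40% share of $3,411 is $1,364.40.
Owner responsibility before any cap: $540 + $1,364.40 = $1,904.40.
Year-to-date out-of-pocket becomes $3,310 + $1,904.40 = $5,214.40, still under the $10,000 maximum, so no cap applies.
The insurer covers the remainder: $3,951 − $1,904.40 = $2,046.60.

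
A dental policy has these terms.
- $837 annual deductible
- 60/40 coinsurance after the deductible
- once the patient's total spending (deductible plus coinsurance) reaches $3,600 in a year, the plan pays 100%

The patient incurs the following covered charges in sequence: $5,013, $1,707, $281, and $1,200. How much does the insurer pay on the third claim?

Claim 1 ($5,013): $837 to deductible, leaving $4,176; 40% of $4,176 = $1,670.40. Cost to patient: $2,507.40. OOP to date $2,507.40. Insurer: $5,013 − $2,507.40 = $2,505.60.
Claim 2 ($1,707): 40% coinsurance on $1,707 = $682.80. Cost to patient: $682.80. OOP to date $3,190.20. Plan pays $1,707 − $682.80 = $1,024.20.
Claim 3 ($281): 40% coinsurance on $281 = $112.40. Cost to patient: $112.40. OOP to date $3,302.60. Plan pays $281 − $112.40 = $168.60.

$168.60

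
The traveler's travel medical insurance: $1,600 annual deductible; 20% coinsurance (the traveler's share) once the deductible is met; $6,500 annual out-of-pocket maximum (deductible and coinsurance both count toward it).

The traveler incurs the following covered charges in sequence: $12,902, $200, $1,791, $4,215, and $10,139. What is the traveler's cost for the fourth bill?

Claim 1 — $12,902: deductible takes $1,600, $11,302 remains; 20% of $11,302 = $2,260.40. Traveler owes $3,860.40 (running OOP $3,860.40).
Claim 2 — $200: deductible met; 20% of $200 = $40. Cost to traveler: $40. OOP to date $3,900.40.
Claim 3 — $1,791: 20% coinsurance on $1,791 = $358.20. Traveler pays $358.20; OOP now $4,258.60.
Claim 4 — $4,215: 20% coinsurance on $4,215 = $843. Cost to traveler: $843. OOP to date $5,101.60.

$843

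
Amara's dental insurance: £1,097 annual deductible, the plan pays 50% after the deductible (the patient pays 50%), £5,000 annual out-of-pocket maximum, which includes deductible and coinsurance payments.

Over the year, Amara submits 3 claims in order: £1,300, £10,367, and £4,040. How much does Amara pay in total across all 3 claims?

£5,000

Claim 1 (£1,300): £1,097 finishes the deductible; £203 goes to coinsurance; coinsurance £203 × 50% = £101.50. Patient pays £1,198.50; OOP now £1,198.50.
Claim 2 (£10,367): deductible already satisfied, so patient's share is 50% × £10,367 = £5,183.50. That would push OOP to £6,382, over the £5,000 cap, so patient pays £5,000 − £1,198.50 = £3,801.50.
Claim 3 (£4,040): 50% coinsurance on £4,040 = £2,020. Adding that to £5,000 gives £7,020, past the £5,000 cap; patient pays only £5,000 − £5,000 = £0.
Total paid by the patient: £1,198.50 + £3,801.50 + £0 = £5,000.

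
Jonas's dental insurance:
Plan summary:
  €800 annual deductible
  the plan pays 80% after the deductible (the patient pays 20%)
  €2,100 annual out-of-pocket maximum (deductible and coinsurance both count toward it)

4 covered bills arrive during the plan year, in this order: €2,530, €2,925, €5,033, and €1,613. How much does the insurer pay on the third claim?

Claim 1 — €2,530: €800 to deductible, leaving €1,730; 20% of €1,730 = €346. Patient owes €1,146 (running OOP €1,146). Insurer: €2,530 − €1,146 = €1,384.
Claim 2 — €2,925: deductible met; 20% of €2,925 = €585. Patient owes €585 (running OOP €1,731). Plan pays €2,925 − €585 = €2,340.
Claim 3 — €5,033: 20% coinsurance on €5,033 = €1,006.60. OOP would hit €2,737.60 > €2,100, so the cap limits the patient to €2,100 − €1,731 = €369. Plan pays €5,033 − €369 = €4,664.

€4,664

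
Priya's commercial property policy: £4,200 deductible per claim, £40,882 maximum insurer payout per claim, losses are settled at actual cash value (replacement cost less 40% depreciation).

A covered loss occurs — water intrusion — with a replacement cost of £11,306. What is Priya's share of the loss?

At 40% depreciation, ACV = £11,306 − £4,522.40 = £6,783.60.
After the deductible, £6,783.60 − £4,200 = £2,583.60 remains.
£2,583.60 is within the £40,882 limit, so the insurer pays £2,583.60.
The business bears the rest of the original loss: £11,306 − £2,583.60 = £8,722.40.

£8,722.40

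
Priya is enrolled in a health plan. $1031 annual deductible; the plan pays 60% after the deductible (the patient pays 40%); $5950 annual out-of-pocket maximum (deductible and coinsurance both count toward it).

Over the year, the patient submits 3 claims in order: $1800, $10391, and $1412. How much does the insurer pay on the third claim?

$957

#1 ($1800): deductible takes $1031, $769 remains; patient's 40% is $307.60. Patient pays $1338.60; OOP now $1338.60. Plan pays $1800 − $1338.60 = $461.40.
#2 ($10391): 40% coinsurance on $10391 = $4156.40. Patient pays $4156.40; OOP now $5495. Insurer: $10391 − $4156.40 = $6234.60.
#3 ($1412): 40% coinsurance on $1412 = $564.80. That would push OOP to $6059.80, over the $5950 cap, so patient pays $5950 − $5495 = $455. Plan pays $1412 − $455 = $957.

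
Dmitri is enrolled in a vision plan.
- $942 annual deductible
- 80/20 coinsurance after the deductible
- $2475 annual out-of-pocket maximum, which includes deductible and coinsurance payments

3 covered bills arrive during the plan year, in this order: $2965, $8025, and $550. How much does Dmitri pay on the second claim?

$1128.40

Claim 1 — $2965: $942 to deductible, leaving $2023; member's 20% is $404.60. Member pays $1346.60; OOP now $1346.60.
Claim 2 — $8025: deductible met; 20% of $8025 = $1605. That would push OOP to $2951.60, over the $2475 cap, so member pays $2475 − $1346.60 = $1128.40.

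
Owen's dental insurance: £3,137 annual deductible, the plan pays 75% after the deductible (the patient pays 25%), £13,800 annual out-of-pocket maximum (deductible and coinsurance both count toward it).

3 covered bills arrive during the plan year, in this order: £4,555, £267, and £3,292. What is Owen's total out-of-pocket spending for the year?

£4,381.25

Claim 1 (£4,555): £3,137 to deductible, leaving £1,418; 25% of £1,418 = £354.50. Patient owes £3,491.50 (running OOP £3,491.50).
Claim 2 (£267): deductible already satisfied, so patient's share is 25% × £267 = £66.75. Patient pays £66.75; OOP now £3,558.25.
Claim 3 (£3,292): deductible met; 25% of £3,292 = £823. Patient owes £823 (running OOP £4,381.25).
Total paid by the patient: £3,491.50 + £66.75 + £823 = £4,381.25.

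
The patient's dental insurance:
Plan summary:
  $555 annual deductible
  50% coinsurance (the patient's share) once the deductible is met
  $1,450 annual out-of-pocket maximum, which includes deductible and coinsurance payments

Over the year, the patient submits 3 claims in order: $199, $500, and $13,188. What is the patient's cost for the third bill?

Claim 1 — $199: all of it applies to the deductible. Patient pays $199; OOP now $199.
Claim 2 — $500: $356 to deductible, leaving $144; 50% of $144 = $72. Patient owes $428 (running OOP $627).
Claim 3 — $13,188: deductible already satisfied, so patient's share is 50% × $13,188 = $6,594. Adding that to $627 gives $7,221, past the $1,450 cap; patient pays only $1,450 − $627 = $823.

$823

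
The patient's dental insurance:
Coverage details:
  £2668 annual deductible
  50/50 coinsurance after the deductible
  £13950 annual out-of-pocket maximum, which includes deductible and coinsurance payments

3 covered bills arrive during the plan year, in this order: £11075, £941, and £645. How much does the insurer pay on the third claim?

£322.50

Claim 1 — £11075: £2668 to deductible, leaving £8407; 50% of £8407 = £4203.50. Cost to patient: £6871.50. OOP to date £6871.50. Insurer: £11075 − £6871.50 = £4203.50.
Claim 2 — £941: deductible met; 50% of £941 = £470.50. Patient owes £470.50 (running OOP £7342). Plan pays £941 − £470.50 = £470.50.
Claim 3 — £645: deductible met; 50% of £645 = £322.50. Patient owes £322.50 (running OOP £7664.50). Plan pays £645 − £322.50 = £322.50.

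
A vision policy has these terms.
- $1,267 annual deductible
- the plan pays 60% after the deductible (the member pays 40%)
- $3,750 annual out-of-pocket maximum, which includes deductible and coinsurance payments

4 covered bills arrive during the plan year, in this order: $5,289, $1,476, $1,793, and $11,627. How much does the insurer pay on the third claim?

#1 ($5,289): deductible takes $1,267, $4,022 remains; 40% of $4,022 = $1,608.80. Member pays $2,875.80; OOP now $2,875.80. Insurer: $5,289 − $2,875.80 = $2,413.20.
#2 ($1,476): deductible met; 40% of $1,476 = $590.40. Cost to member: $590.40. OOP to date $3,466.20. Plan pays $1,476 − $590.40 = $885.60.
#3 ($1,793): 40% coinsurance on $1,793 = $717.20. Adding that to $3,466.20 gives $4,183.40, past the $3,750 cap; member pays only $3,750 − $3,466.20 = $283.80. Plan pays $1,793 − $283.80 = $1,509.20.

$1,509.20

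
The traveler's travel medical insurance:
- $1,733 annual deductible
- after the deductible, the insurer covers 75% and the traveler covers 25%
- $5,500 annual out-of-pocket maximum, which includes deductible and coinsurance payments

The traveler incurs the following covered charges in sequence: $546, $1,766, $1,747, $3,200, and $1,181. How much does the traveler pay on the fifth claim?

$295.25

Bill 1, $546: entire amount goes to the deductible. Traveler pays $546; OOP now $546.
Bill 2, $1,766: deductible takes $1,187, $579 remains; 25% of $579 = $144.75. Traveler owes $1,331.75 (running OOP $1,877.75).
Bill 3, $1,747: deductible met; 25% of $1,747 = $436.75. Traveler pays $436.75; OOP now $2,314.50.
Bill 4, $3,200: deductible met; 25% of $3,200 = $800. Traveler pays $800; OOP now $3,114.50.
Bill 5, $1,181: 25% coinsurance on $1,181 = $295.25. Cost to traveler: $295.25. OOP to date $3,409.75.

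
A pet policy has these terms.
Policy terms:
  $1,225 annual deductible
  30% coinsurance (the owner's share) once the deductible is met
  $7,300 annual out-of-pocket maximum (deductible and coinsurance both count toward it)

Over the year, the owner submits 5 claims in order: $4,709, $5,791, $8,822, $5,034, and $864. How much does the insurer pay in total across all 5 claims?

Bill 1, $4,709: $1,225 finishes the deductible; $3,484 goes to coinsurance; owner's 30% is $1,045.20. Cost to owner: $2,270.20. OOP to date $2,270.20. Plan pays $4,709 − $2,270.20 = $2,438.80.
Bill 2, $5,791: deductible already satisfied, so owner's share is 30% × $5,791 = $1,737.30. Cost to owner: $1,737.30. OOP to date $4,007.50. Insurer: $5,791 − $1,737.30 = $4,053.70.
Bill 3, $8,822: deductible already satisfied, so owner's share is 30% × $8,822 = $2,646.60. Cost to owner: $2,646.60. OOP to date $6,654.10. Insurer: $8,822 − $2,646.60 = $6,175.40.
Bill 4, $5,034: deductible met; 30% of $5,034 = $1,510.20. OOP would hit $8,164.30 > $7,300, so the cap limits the owner to $7,300 − $6,654.10 = $645.90. Plan pays $5,034 − $645.90 = $4,388.10.
Bill 5, $864: deductible already satisfied, so owner's share is 30% × $864 = $259.20. OOP would hit $7,559.20 > $7,300, so the cap limits the owner to $7,300 − $7,300 = $0. Insurer: $864 − $0 = $864.
Insurer total = bills − owner's total = $25,220 − $7,300 = $17,920.

$17,920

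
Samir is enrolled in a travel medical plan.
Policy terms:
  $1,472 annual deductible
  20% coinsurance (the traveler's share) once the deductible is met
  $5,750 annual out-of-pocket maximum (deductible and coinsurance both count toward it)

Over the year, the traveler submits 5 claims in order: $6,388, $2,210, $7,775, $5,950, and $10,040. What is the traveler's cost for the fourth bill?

Claim 1 — $6,388: $1,472 to deductible, leaving $4,916; traveler's 20% is $983.20. Traveler pays $2,455.20; OOP now $2,455.20.
Claim 2 — $2,210: deductible already satisfied, so traveler's share is 20% × $2,210 = $442. Traveler pays $442; OOP now $2,897.20.
Claim 3 — $7,775: deductible already satisfied, so traveler's share is 20% × $7,775 = $1,555. Traveler owes $1,555 (running OOP $4,452.20).
Claim 4 — $5,950: deductible already satisfied, so traveler's share is 20% × $5,950 = $1,190. Traveler pays $1,190; OOP now $5,642.20.

$1,190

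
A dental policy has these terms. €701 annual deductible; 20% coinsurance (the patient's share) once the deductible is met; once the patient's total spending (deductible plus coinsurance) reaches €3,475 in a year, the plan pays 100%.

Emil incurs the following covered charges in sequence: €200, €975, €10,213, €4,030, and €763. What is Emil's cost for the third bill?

Claim 1 (€200): entire amount goes to the deductible. Patient owes €200 (running OOP €200).
Claim 2 (€975): deductible takes €501, €474 remains; patient's 20% is €94.80. Cost to patient: €595.80. OOP to date €795.80.
Claim 3 (€10,213): deductible met; 20% of €10,213 = €2,042.60. Patient owes €2,042.60 (running OOP €2,838.40).

€2,042.60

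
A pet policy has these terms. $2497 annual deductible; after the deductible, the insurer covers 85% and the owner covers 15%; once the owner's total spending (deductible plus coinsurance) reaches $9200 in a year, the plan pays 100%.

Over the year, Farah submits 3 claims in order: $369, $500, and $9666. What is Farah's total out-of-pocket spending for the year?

#1 ($369): fully absorbed by the deductible. Owner pays $369; OOP now $369.
#2 ($500): all of it applies to the deductible. Owner pays $500; OOP now $869.
#3 ($9666): deductible takes $1628, $8038 remains; 15% of $8038 = $1205.70. Owner owes $2833.70 (running OOP $3702.70).
Summing the owner's payments: $369 + $500 + $2833.70 = $3702.70.

$3702.70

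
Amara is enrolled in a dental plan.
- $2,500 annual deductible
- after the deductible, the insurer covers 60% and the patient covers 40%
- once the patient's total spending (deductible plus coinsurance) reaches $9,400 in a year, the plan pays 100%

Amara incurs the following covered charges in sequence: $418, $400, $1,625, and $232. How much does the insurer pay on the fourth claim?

$105

Claim 1 — $418: fully absorbed by the deductible. Patient pays $418; OOP now $418. Insurer: $418 − $418 = $0.
Claim 2 — $400: fully absorbed by the deductible. Patient pays $400; OOP now $818. Insurer: $400 − $400 = $0.
Claim 3 — $1,625: all of it applies to the deductible. Patient owes $1,625 (running OOP $2,443). Plan pays $1,625 − $1,625 = $0.
Claim 4 — $232: $57 to deductible, leaving $175; 40% of $175 = $70. Patient owes $127 (running OOP $2,570). Plan pays $232 − $127 = $105.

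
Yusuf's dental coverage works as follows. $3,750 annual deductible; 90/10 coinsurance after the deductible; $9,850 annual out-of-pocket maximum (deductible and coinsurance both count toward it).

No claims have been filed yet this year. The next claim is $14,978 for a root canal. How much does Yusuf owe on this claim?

Deductible not yet touched, so the first $3,750 of the bill goes to the deductible.
That leaves $14,978 − $3,750 = $11,228 for coinsurance.
10% of $11,228 = $1,122.80 falls to the patient.
Patient responsibility before any cap: $3,750 + $1,122.80 = $4,872.80.
Total out-of-pocket so far would be $0 + $4,872.80 = $4,872.80, below the $9,850 cap — no reduction.

$4,872.80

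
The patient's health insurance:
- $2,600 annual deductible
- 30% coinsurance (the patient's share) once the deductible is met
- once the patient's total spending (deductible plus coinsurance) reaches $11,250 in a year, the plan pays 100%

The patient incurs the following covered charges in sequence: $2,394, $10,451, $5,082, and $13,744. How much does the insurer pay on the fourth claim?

Bill 1, $2,394: fully absorbed by the deductible. Patient owes $2,394 (running OOP $2,394). Insurer: $2,394 − $2,394 = $0.
Bill 2, $10,451: $206 finishes the deductible; $10,245 goes to coinsurance; 30% of $10,245 = $3,073.50. Patient pays $3,279.50; OOP now $5,673.50. Plan pays $10,451 − $3,279.50 = $7,171.50.
Bill 3, $5,082: 30% coinsurance on $5,082 = $1,524.60. Patient pays $1,524.60; OOP now $7,198.10. Plan pays $5,082 − $1,524.60 = $3,557.40.
Bill 4, $13,744: deductible already satisfied, so patient's share is 30% × $13,744 = $4,123.20. Adding that to $7,198.10 gives $11,321.30, past the $11,250 cap; patient pays only $11,250 − $7,198.10 = $4,051.90. Plan pays $13,744 − $4,051.90 = $9,692.10.

$9,692.10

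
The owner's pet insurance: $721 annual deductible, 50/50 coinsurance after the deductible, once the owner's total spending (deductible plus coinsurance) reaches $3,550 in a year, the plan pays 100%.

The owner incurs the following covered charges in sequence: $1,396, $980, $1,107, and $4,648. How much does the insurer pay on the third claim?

#1 ($1,396): $721 finishes the deductible; $675 goes to coinsurance; 50% of $675 = $337.50. Owner owes $1,058.50 (running OOP $1,058.50). Plan pays $1,396 − $1,058.50 = $337.50.
#2 ($980): 50% coinsurance on $980 = $490. Owner pays $490; OOP now $1,548.50. Insurer: $980 − $490 = $490.
#3 ($1,107): 50% coinsurance on $1,107 = $553.50. Cost to owner: $553.50. OOP to date $2,102. Insurer: $1,107 − $553.50 = $553.50.

$553.50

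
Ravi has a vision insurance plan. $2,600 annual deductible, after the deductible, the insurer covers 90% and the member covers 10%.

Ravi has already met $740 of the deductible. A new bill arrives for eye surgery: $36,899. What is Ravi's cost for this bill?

$5,363.90

Remaining deductible: $2,600 − $740 = $1,860.
After the $1,860 deductible portion, $36,899 − $1,860 = $35,039 is subject to coinsurance.
Coinsurance: $35,039 × 10% = $3,503.90.
That puts the member's cost at $1,860 + $3,503.90 = $5,363.90.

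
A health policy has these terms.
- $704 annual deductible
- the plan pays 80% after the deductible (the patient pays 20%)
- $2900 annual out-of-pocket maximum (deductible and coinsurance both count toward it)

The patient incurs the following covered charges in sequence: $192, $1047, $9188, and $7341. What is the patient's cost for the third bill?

Bill 1, $192: all of it applies to the deductible. Patient pays $192; OOP now $192.
Bill 2, $1047: $512 finishes the deductible; $535 goes to coinsurance; coinsurance $535 × 20% = $107. Cost to patient: $619. OOP to date $811.
Bill 3, $9188: deductible met; 20% of $9188 = $1837.60. Cost to patient: $1837.60. OOP to date $2648.60.

$1837.60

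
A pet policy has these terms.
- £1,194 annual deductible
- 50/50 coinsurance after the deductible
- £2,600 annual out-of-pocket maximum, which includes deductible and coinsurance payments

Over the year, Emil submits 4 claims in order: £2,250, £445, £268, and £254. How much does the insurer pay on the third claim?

£134

Claim 1 (£2,250): £1,194 finishes the deductible; £1,056 goes to coinsurance; 50% of £1,056 = £528. Cost to owner: £1,722. OOP to date £1,722. Plan pays £2,250 − £1,722 = £528.
Claim 2 (£445): deductible already satisfied, so owner's share is 50% × £445 = £222.50. Cost to owner: £222.50. OOP to date £1,944.50. Insurer: £445 − £222.50 = £222.50.
Claim 3 (£268): 50% coinsurance on £268 = £134. Cost to owner: £134. OOP to date £2,078.50. Insurer: £268 − £134 = £134.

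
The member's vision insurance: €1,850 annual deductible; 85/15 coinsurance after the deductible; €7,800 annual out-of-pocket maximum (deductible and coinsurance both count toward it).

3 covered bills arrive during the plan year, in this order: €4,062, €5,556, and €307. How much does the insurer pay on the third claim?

€260.95

#1 (€4,062): €1,850 finishes the deductible; €2,212 goes to coinsurance; coinsurance €2,212 × 15% = €331.80. Member pays €2,181.80; OOP now €2,181.80. Plan pays €4,062 − €2,181.80 = €1,880.20.
#2 (€5,556): deductible met; 15% of €5,556 = €833.40. Member pays €833.40; OOP now €3,015.20. Insurer: €5,556 − €833.40 = €4,722.60.
#3 (€307): deductible already satisfied, so member's share is 15% × €307 = €46.05. Member owes €46.05 (running OOP €3,061.25). Plan pays €307 − €46.05 = €260.95.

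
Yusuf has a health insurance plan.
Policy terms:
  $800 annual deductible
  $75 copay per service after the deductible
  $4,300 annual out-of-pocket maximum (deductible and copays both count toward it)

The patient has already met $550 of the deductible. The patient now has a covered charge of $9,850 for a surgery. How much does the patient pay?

$325

Deductible still to meet: $800 − $550 = $250.
That leaves $9,850 − $250 = $9,600 for the copay.
Copay on this service: $75.
That puts the patient's cost at $250 + $75 = $325 before any cap.
Year-to-date out-of-pocket becomes $550 + $325 = $875, still under the $4,300 maximum, so no cap applies.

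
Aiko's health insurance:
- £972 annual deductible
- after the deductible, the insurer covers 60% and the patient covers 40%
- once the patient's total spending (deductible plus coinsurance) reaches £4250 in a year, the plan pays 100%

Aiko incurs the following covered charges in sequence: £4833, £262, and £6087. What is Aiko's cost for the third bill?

£1628.80

Claim 1 (£4833): £972 to deductible, leaving £3861; coinsurance £3861 × 40% = £1544.40. Patient pays £2516.40; OOP now £2516.40.
Claim 2 (£262): deductible met; 40% of £262 = £104.80. Patient owes £104.80 (running OOP £2621.20).
Claim 3 (£6087): deductible already satisfied, so patient's share is 40% × £6087 = £2434.80. That would push OOP to £5056, over the £4250 cap, so patient pays £4250 − £2621.20 = £1628.80.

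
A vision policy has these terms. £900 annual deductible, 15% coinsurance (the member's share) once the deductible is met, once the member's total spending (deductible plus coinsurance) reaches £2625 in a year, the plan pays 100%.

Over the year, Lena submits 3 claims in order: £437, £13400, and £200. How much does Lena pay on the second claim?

Bill 1, £437: entire amount goes to the deductible. Cost to member: £437. OOP to date £437.
Bill 2, £13400: £463 to deductible, leaving £12937; coinsurance £12937 × 15% = £1940.55. Claim cost before the cap: £463 + £1940.55 = £2403.55. OOP would hit £2840.55 > £2625, so the cap limits the member to £2625 − £437 = £2188.

£2188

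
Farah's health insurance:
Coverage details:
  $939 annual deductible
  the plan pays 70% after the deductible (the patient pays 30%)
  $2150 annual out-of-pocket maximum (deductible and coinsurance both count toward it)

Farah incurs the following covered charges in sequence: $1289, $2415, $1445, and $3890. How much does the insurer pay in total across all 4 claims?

#1 ($1289): deductible takes $939, $350 remains; 30% of $350 = $105. Cost to patient: $1044. OOP to date $1044. Insurer: $1289 − $1044 = $245.
#2 ($2415): deductible already satisfied, so patient's share is 30% × $2415 = $724.50. Cost to patient: $724.50. OOP to date $1768.50. Plan pays $2415 − $724.50 = $1690.50.
#3 ($1445): 30% coinsurance on $1445 = $433.50. Adding that to $1768.50 gives $2202, past the $2150 cap; patient pays only $2150 − $1768.50 = $381.50. Insurer: $1445 − $381.50 = $1063.50.
#4 ($3890): 30% coinsurance on $3890 = $1167. That would push OOP to $3317, over the $2150 cap, so patient pays $2150 − $2150 = $0. Insurer: $3890 − $0 = $3890.
Insurer total: $245 + $1690.50 + $1063.50 + $3890 = $6889.

$6889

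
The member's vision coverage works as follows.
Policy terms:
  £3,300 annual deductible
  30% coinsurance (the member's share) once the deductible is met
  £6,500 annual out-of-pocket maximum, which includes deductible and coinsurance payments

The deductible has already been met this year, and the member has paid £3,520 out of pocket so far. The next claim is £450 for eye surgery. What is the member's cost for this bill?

£135

The deductible is already satisfied, so the full bill goes to coinsurance.
Coinsurance: £450 × 30% = £135.
Year-to-date out-of-pocket becomes £3,520 + £135 = £3,655, still under the £6,500 maximum, so no cap applies.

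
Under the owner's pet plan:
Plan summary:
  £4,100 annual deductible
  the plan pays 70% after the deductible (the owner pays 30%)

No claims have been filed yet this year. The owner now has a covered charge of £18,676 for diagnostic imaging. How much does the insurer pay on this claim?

£10,203.20

The full £4,100 deductible is still open; £4,100 of this bill applies to it.
After the £4,100 deductible portion, £18,676 − £4,100 = £14,576 is subject to coinsurance.
30% of £14,576 = £4,372.80 falls to the owner.
So the owner owes £4,100 + £4,372.80 = £8,472.80.
The insurer covers the remainder: £18,676 − £8,472.80 = £10,203.20.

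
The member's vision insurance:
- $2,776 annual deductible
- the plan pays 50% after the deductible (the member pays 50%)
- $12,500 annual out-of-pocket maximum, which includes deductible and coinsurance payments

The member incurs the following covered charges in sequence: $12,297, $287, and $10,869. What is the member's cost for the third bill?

Bill 1, $12,297: $2,776 to deductible, leaving $9,521; member's 50% is $4,760.50. Member owes $7,536.50 (running OOP $7,536.50).
Bill 2, $287: deductible met; 50% of $287 = $143.50. Member owes $143.50 (running OOP $7,680).
Bill 3, $10,869: 50% coinsurance on $10,869 = $5,434.50. That would push OOP to $13,114.50, over the $12,500 cap, so member pays $12,500 − $7,680 = $4,820.

$4,820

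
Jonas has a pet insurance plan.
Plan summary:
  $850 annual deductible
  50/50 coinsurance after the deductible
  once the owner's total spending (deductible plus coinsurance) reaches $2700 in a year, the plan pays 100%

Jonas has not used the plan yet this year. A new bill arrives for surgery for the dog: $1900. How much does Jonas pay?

$1375

The full $850 deductible is still open; $850 of this bill applies to it.
The remaining $1050 (= $1900 − $850) moves to coinsurance.
Coinsurance: $1050 × 50% = $525.
So the owner owes $850 + $525 = $1375 before any cap.
Total out-of-pocket so far would be $0 + $1375 = $1375, below the $2700 cap — no reduction.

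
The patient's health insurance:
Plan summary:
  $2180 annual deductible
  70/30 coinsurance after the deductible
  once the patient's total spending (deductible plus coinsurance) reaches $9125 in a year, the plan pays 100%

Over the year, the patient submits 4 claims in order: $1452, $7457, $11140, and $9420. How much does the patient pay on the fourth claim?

$1584.30

Claim 1 ($1452): fully absorbed by the deductible. Patient pays $1452; OOP now $1452.
Claim 2 ($7457): $728 to deductible, leaving $6729; coinsurance $6729 × 30% = $2018.70. Patient pays $2746.70; OOP now $4198.70.
Claim 3 ($11140): 30% coinsurance on $11140 = $3342. Patient pays $3342; OOP now $7540.70.
Claim 4 ($9420): deductible already satisfied, so patient's share is 30% × $9420 = $2826. OOP would hit $10366.70 > $9125, so the cap limits the patient to $9125 − $7540.70 = $1584.30.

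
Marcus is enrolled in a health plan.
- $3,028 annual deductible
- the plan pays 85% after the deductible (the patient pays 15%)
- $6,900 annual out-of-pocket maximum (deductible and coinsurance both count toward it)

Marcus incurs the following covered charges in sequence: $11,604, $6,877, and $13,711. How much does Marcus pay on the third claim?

Bill 1, $11,604: deductible takes $3,028, $8,576 remains; coinsurance $8,576 × 15% = $1,286.40. Cost to patient: $4,314.40. OOP to date $4,314.40.
Bill 2, $6,877: deductible met; 15% of $6,877 = $1,031.55. Patient pays $1,031.55; OOP now $5,345.95.
Bill 3, $13,711: deductible already satisfied, so patient's share is 15% × $13,711 = $2,056.65. Adding that to $5,345.95 gives $7,402.60, past the $6,900 cap; patient pays only $6,900 − $5,345.95 = $1,554.05.

$1,554.05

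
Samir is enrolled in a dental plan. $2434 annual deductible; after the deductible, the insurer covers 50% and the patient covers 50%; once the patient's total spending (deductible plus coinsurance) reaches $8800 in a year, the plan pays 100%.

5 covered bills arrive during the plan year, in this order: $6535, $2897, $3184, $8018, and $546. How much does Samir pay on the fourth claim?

Claim 1 ($6535): $2434 finishes the deductible; $4101 goes to coinsurance; patient's 50% is $2050.50. Patient owes $4484.50 (running OOP $4484.50).
Claim 2 ($2897): deductible already satisfied, so patient's share is 50% × $2897 = $1448.50. Patient owes $1448.50 (running OOP $5933).
Claim 3 ($3184): deductible met; 50% of $3184 = $1592. Patient pays $1592; OOP now $7525.
Claim 4 ($8018): deductible already satisfied, so patient's share is 50% × $8018 = $4009. Adding that to $7525 gives $11534, past the $8800 cap; patient pays only $8800 − $7525 = $1275.

$1275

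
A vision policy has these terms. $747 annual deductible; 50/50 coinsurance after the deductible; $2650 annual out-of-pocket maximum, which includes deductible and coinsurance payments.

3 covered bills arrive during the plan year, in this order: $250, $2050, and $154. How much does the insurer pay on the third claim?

Claim 1 ($250): all of it applies to the deductible. Member pays $250; OOP now $250. Insurer: $250 − $250 = $0.
Claim 2 ($2050): deductible takes $497, $1553 remains; coinsurance $1553 × 50% = $776.50. Member pays $1273.50; OOP now $1523.50. Insurer: $2050 − $1273.50 = $776.50.
Claim 3 ($154): deductible already satisfied, so member's share is 50% × $154 = $77. Cost to member: $77. OOP to date $1600.50. Plan pays $154 − $77 = $77.

$77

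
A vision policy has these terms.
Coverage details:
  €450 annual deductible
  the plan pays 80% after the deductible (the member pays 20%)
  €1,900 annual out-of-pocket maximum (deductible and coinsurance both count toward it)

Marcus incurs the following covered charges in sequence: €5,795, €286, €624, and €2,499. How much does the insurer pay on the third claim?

Bill 1, €5,795: deductible takes €450, €5,345 remains; member's 20% is €1,069. Member pays €1,519; OOP now €1,519. Insurer: €5,795 − €1,519 = €4,276.
Bill 2, €286: deductible met; 20% of €286 = €57.20. Member owes €57.20 (running OOP €1,576.20). Insurer: €286 − €57.20 = €228.80.
Bill 3, €624: 20% coinsurance on €624 = €124.80. Cost to member: €124.80. OOP to date €1,701. Plan pays €624 − €124.80 = €499.20.

€499.20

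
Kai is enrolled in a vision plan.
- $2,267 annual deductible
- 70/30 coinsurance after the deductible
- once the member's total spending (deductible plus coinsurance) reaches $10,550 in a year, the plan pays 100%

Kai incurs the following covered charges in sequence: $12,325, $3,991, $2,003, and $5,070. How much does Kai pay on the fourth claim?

$1,521

Bill 1, $12,325: deductible takes $2,267, $10,058 remains; 30% of $10,058 = $3,017.40. Member pays $5,284.40; OOP now $5,284.40.
Bill 2, $3,991: 30% coinsurance on $3,991 = $1,197.30. Member owes $1,197.30 (running OOP $6,481.70).
Bill 3, $2,003: deductible already satisfied, so member's share is 30% × $2,003 = $600.90. Member pays $600.90; OOP now $7,082.60.
Bill 4, $5,070: 30% coinsurance on $5,070 = $1,521. Member pays $1,521; OOP now $8,603.60.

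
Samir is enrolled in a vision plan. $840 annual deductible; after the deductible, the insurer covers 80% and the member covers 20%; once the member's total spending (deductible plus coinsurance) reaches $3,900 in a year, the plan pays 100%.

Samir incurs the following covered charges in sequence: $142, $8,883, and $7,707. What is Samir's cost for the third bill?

#1 ($142): fully absorbed by the deductible. Cost to member: $142. OOP to date $142.
#2 ($8,883): $698 finishes the deductible; $8,185 goes to coinsurance; coinsurance $8,185 × 20% = $1,637. Member owes $2,335 (running OOP $2,477).
#3 ($7,707): 20% coinsurance on $7,707 = $1,541.40. Adding that to $2,477 gives $4,018.40, past the $3,900 cap; member pays only $3,900 − $2,477 = $1,423.

$1,423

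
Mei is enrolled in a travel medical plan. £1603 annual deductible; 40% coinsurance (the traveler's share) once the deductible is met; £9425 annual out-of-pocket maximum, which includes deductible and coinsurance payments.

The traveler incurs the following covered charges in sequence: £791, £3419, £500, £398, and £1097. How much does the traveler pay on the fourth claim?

£159.20

Claim 1 — £791: entire amount goes to the deductible. Traveler owes £791 (running OOP £791).
Claim 2 — £3419: deductible takes £812, £2607 remains; traveler's 40% is £1042.80. Traveler owes £1854.80 (running OOP £2645.80).
Claim 3 — £500: 40% coinsurance on £500 = £200. Traveler pays £200; OOP now £2845.80.
Claim 4 — £398: deductible already satisfied, so traveler's share is 40% × £398 = £159.20. Traveler pays £159.20; OOP now £3005.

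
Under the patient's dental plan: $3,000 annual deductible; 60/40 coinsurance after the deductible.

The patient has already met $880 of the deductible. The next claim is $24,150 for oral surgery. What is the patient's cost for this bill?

$10,932

$880 of the $3,000 deductible is already met, leaving $2,120.
The remaining $22,030 (= $24,150 − $2,120) moves to coinsurance.
Coinsurance: $22,030 × 40% = $8,812.
So the patient owes $2,120 + $8,812 = $10,932.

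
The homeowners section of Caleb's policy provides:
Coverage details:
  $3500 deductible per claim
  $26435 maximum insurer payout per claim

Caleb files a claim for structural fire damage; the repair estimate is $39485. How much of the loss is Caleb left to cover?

Less the $3500 deductible: $39485 − $3500 = $35985.
The $26435 per-incident cap binds; insurer pays $26435.
The homeowner bears the rest of the original loss: $39485 − $26435 = $13050.

$13050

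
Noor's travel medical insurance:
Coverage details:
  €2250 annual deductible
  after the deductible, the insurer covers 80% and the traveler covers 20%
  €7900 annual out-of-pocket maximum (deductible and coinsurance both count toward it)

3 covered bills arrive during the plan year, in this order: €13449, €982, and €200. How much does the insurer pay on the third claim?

Claim 1 — €13449: €2250 finishes the deductible; €11199 goes to coinsurance; coinsurance €11199 × 20% = €2239.80. Traveler pays €4489.80; OOP now €4489.80. Insurer: €13449 − €4489.80 = €8959.20.
Claim 2 — €982: 20% coinsurance on €982 = €196.40. Traveler pays €196.40; OOP now €4686.20. Plan pays €982 − €196.40 = €785.60.
Claim 3 — €200: deductible met; 20% of €200 = €40. Traveler pays €40; OOP now €4726.20. Plan pays €200 − €40 = €160.

€160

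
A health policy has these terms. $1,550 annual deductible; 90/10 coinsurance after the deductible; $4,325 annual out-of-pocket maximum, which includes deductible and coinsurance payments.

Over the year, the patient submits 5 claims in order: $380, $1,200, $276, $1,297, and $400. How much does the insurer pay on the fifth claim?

$360

Claim 1 ($380): fully absorbed by the deductible. Patient owes $380 (running OOP $380). Plan pays $380 − $380 = $0.
Claim 2 ($1,200): $1,170 finishes the deductible; $30 goes to coinsurance; coinsurance $30 × 10% = $3. Patient pays $1,173; OOP now $1,553. Insurer: $1,200 − $1,173 = $27.
Claim 3 ($276): deductible already satisfied, so patient's share is 10% × $276 = $27.60. Cost to patient: $27.60. OOP to date $1,580.60. Insurer: $276 − $27.60 = $248.40.
Claim 4 ($1,297): deductible met; 10% of $1,297 = $129.70. Cost to patient: $129.70. OOP to date $1,710.30. Plan pays $1,297 − $129.70 = $1,167.30.
Claim 5 ($400): deductible already satisfied, so patient's share is 10% × $400 = $40. Patient owes $40 (running OOP $1,750.30). Insurer: $400 − $40 = $360.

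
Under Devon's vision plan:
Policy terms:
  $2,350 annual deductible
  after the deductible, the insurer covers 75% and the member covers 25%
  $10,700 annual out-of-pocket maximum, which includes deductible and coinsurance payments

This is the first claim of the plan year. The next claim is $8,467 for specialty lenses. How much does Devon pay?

Nothing has been paid toward the $2,350 deductible, so the first $2,350 of this charge is applied there.
The remaining $6,117 (= $8,467 − $2,350) moves to coinsurance.
Member's 25% share of $6,117 is $1,529.25.
So the member owes $2,350 + $1,529.25 = $3,879.25 before any cap.
Total out-of-pocket so far would be $0 + $3,879.25 = $3,879.25, below the $10,700 cap — no reduction.

$3,879.25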